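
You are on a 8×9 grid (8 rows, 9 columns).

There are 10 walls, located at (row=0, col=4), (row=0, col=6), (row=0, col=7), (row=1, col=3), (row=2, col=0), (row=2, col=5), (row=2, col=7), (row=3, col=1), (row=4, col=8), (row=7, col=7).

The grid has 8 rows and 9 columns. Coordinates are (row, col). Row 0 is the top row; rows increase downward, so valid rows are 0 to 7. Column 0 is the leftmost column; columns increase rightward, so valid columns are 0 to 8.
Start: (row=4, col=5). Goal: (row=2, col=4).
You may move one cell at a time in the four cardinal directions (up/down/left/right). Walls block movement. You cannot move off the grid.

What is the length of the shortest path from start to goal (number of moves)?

Answer: Shortest path length: 3

Derivation:
BFS from (row=4, col=5) until reaching (row=2, col=4):
  Distance 0: (row=4, col=5)
  Distance 1: (row=3, col=5), (row=4, col=4), (row=4, col=6), (row=5, col=5)
  Distance 2: (row=3, col=4), (row=3, col=6), (row=4, col=3), (row=4, col=7), (row=5, col=4), (row=5, col=6), (row=6, col=5)
  Distance 3: (row=2, col=4), (row=2, col=6), (row=3, col=3), (row=3, col=7), (row=4, col=2), (row=5, col=3), (row=5, col=7), (row=6, col=4), (row=6, col=6), (row=7, col=5)  <- goal reached here
One shortest path (3 moves): (row=4, col=5) -> (row=4, col=4) -> (row=3, col=4) -> (row=2, col=4)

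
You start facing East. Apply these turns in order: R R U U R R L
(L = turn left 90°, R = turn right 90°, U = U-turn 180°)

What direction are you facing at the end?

Answer: Final heading: North

Derivation:
Start: East
  R (right (90° clockwise)) -> South
  R (right (90° clockwise)) -> West
  U (U-turn (180°)) -> East
  U (U-turn (180°)) -> West
  R (right (90° clockwise)) -> North
  R (right (90° clockwise)) -> East
  L (left (90° counter-clockwise)) -> North
Final: North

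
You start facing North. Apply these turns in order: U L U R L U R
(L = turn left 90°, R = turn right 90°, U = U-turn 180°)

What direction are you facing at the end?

Start: North
  U (U-turn (180°)) -> South
  L (left (90° counter-clockwise)) -> East
  U (U-turn (180°)) -> West
  R (right (90° clockwise)) -> North
  L (left (90° counter-clockwise)) -> West
  U (U-turn (180°)) -> East
  R (right (90° clockwise)) -> South
Final: South

Answer: Final heading: South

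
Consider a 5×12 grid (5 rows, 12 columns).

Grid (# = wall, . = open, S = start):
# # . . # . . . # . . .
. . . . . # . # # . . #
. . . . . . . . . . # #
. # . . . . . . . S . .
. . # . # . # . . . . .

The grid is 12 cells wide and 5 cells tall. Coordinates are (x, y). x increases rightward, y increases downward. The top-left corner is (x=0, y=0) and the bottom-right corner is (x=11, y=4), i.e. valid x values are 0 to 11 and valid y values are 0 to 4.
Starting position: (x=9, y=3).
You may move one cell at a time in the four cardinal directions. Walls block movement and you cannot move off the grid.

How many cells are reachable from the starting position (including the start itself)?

Answer: Reachable cells: 46

Derivation:
BFS flood-fill from (x=9, y=3):
  Distance 0: (x=9, y=3)
  Distance 1: (x=9, y=2), (x=8, y=3), (x=10, y=3), (x=9, y=4)
  Distance 2: (x=9, y=1), (x=8, y=2), (x=7, y=3), (x=11, y=3), (x=8, y=4), (x=10, y=4)
  Distance 3: (x=9, y=0), (x=10, y=1), (x=7, y=2), (x=6, y=3), (x=7, y=4), (x=11, y=4)
  Distance 4: (x=10, y=0), (x=6, y=2), (x=5, y=3)
  Distance 5: (x=11, y=0), (x=6, y=1), (x=5, y=2), (x=4, y=3), (x=5, y=4)
  Distance 6: (x=6, y=0), (x=4, y=2), (x=3, y=3)
  Distance 7: (x=5, y=0), (x=7, y=0), (x=4, y=1), (x=3, y=2), (x=2, y=3), (x=3, y=4)
  Distance 8: (x=3, y=1), (x=2, y=2)
  Distance 9: (x=3, y=0), (x=2, y=1), (x=1, y=2)
  Distance 10: (x=2, y=0), (x=1, y=1), (x=0, y=2)
  Distance 11: (x=0, y=1), (x=0, y=3)
  Distance 12: (x=0, y=4)
  Distance 13: (x=1, y=4)
Total reachable: 46 (grid has 46 open cells total)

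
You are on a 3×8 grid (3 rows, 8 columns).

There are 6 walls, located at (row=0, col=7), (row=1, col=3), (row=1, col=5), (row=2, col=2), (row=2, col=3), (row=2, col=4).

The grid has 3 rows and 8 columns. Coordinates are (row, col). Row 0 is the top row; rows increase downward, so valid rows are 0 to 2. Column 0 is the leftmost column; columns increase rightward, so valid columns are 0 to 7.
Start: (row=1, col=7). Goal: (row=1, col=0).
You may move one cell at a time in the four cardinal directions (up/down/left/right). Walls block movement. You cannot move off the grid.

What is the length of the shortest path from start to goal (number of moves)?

Answer: Shortest path length: 9

Derivation:
BFS from (row=1, col=7) until reaching (row=1, col=0):
  Distance 0: (row=1, col=7)
  Distance 1: (row=1, col=6), (row=2, col=7)
  Distance 2: (row=0, col=6), (row=2, col=6)
  Distance 3: (row=0, col=5), (row=2, col=5)
  Distance 4: (row=0, col=4)
  Distance 5: (row=0, col=3), (row=1, col=4)
  Distance 6: (row=0, col=2)
  Distance 7: (row=0, col=1), (row=1, col=2)
  Distance 8: (row=0, col=0), (row=1, col=1)
  Distance 9: (row=1, col=0), (row=2, col=1)  <- goal reached here
One shortest path (9 moves): (row=1, col=7) -> (row=1, col=6) -> (row=0, col=6) -> (row=0, col=5) -> (row=0, col=4) -> (row=0, col=3) -> (row=0, col=2) -> (row=0, col=1) -> (row=0, col=0) -> (row=1, col=0)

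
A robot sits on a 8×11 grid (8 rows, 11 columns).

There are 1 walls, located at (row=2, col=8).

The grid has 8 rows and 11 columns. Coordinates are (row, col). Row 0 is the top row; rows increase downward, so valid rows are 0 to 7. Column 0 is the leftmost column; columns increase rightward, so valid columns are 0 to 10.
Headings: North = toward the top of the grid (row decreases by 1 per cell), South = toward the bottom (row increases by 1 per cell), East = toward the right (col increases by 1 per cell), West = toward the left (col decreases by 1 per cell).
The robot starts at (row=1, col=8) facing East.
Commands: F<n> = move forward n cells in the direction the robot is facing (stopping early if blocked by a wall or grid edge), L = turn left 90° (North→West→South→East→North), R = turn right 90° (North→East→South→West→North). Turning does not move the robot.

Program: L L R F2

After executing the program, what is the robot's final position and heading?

Start: (row=1, col=8), facing East
  L: turn left, now facing North
  L: turn left, now facing West
  R: turn right, now facing North
  F2: move forward 1/2 (blocked), now at (row=0, col=8)
Final: (row=0, col=8), facing North

Answer: Final position: (row=0, col=8), facing North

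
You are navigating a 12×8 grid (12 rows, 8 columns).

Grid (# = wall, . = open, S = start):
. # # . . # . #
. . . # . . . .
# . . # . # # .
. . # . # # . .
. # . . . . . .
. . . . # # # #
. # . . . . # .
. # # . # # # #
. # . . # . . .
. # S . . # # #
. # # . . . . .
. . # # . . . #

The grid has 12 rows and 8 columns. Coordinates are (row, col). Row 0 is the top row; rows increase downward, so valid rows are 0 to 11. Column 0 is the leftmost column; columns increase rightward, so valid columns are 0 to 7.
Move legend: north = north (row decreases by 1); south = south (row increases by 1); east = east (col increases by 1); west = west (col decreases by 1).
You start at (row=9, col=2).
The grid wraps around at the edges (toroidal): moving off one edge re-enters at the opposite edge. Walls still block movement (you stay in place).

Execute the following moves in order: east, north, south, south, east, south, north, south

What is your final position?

Answer: Final position: (row=11, col=4)

Derivation:
Start: (row=9, col=2)
  east (east): (row=9, col=2) -> (row=9, col=3)
  north (north): (row=9, col=3) -> (row=8, col=3)
  south (south): (row=8, col=3) -> (row=9, col=3)
  south (south): (row=9, col=3) -> (row=10, col=3)
  east (east): (row=10, col=3) -> (row=10, col=4)
  south (south): (row=10, col=4) -> (row=11, col=4)
  north (north): (row=11, col=4) -> (row=10, col=4)
  south (south): (row=10, col=4) -> (row=11, col=4)
Final: (row=11, col=4)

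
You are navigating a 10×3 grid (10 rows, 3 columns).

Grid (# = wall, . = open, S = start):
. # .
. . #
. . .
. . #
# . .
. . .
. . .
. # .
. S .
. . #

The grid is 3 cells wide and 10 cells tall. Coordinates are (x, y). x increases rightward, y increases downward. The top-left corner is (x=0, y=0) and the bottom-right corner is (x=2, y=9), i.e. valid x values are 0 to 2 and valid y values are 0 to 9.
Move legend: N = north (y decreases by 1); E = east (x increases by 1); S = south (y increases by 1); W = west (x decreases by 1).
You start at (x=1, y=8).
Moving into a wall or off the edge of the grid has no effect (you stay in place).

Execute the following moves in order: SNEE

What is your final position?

Answer: Final position: (x=2, y=8)

Derivation:
Start: (x=1, y=8)
  S (south): (x=1, y=8) -> (x=1, y=9)
  N (north): (x=1, y=9) -> (x=1, y=8)
  E (east): (x=1, y=8) -> (x=2, y=8)
  E (east): blocked, stay at (x=2, y=8)
Final: (x=2, y=8)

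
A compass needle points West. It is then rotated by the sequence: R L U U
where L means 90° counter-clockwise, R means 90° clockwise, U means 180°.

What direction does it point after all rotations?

Start: West
  R (right (90° clockwise)) -> North
  L (left (90° counter-clockwise)) -> West
  U (U-turn (180°)) -> East
  U (U-turn (180°)) -> West
Final: West

Answer: Final heading: West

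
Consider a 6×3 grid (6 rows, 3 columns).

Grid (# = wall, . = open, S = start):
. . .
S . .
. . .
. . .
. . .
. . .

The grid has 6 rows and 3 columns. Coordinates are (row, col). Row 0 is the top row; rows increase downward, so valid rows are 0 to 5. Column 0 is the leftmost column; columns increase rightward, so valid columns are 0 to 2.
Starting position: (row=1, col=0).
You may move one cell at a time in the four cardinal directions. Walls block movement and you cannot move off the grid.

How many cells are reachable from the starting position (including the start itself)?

Answer: Reachable cells: 18

Derivation:
BFS flood-fill from (row=1, col=0):
  Distance 0: (row=1, col=0)
  Distance 1: (row=0, col=0), (row=1, col=1), (row=2, col=0)
  Distance 2: (row=0, col=1), (row=1, col=2), (row=2, col=1), (row=3, col=0)
  Distance 3: (row=0, col=2), (row=2, col=2), (row=3, col=1), (row=4, col=0)
  Distance 4: (row=3, col=2), (row=4, col=1), (row=5, col=0)
  Distance 5: (row=4, col=2), (row=5, col=1)
  Distance 6: (row=5, col=2)
Total reachable: 18 (grid has 18 open cells total)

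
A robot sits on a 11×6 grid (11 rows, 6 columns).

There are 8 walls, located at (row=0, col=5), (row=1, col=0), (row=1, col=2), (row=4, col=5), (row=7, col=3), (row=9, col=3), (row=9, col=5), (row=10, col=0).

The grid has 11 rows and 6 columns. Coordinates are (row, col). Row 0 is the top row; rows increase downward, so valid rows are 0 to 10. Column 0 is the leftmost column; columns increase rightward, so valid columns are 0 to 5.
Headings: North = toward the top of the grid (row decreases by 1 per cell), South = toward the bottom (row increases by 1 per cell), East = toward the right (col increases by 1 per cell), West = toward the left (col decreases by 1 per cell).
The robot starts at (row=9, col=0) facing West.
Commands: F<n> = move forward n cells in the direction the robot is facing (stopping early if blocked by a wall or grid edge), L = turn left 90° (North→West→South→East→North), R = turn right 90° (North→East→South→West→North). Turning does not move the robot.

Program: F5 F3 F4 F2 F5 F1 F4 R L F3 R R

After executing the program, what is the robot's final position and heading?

Answer: Final position: (row=9, col=0), facing East

Derivation:
Start: (row=9, col=0), facing West
  F5: move forward 0/5 (blocked), now at (row=9, col=0)
  F3: move forward 0/3 (blocked), now at (row=9, col=0)
  F4: move forward 0/4 (blocked), now at (row=9, col=0)
  F2: move forward 0/2 (blocked), now at (row=9, col=0)
  F5: move forward 0/5 (blocked), now at (row=9, col=0)
  F1: move forward 0/1 (blocked), now at (row=9, col=0)
  F4: move forward 0/4 (blocked), now at (row=9, col=0)
  R: turn right, now facing North
  L: turn left, now facing West
  F3: move forward 0/3 (blocked), now at (row=9, col=0)
  R: turn right, now facing North
  R: turn right, now facing East
Final: (row=9, col=0), facing East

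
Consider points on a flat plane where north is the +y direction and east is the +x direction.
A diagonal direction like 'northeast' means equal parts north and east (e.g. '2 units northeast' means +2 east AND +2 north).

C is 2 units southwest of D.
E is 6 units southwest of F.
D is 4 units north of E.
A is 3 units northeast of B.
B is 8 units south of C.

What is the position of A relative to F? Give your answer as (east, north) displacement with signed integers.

Answer: A is at (east=-5, north=-9) relative to F.

Derivation:
Place F at the origin (east=0, north=0).
  E is 6 units southwest of F: delta (east=-6, north=-6); E at (east=-6, north=-6).
  D is 4 units north of E: delta (east=+0, north=+4); D at (east=-6, north=-2).
  C is 2 units southwest of D: delta (east=-2, north=-2); C at (east=-8, north=-4).
  B is 8 units south of C: delta (east=+0, north=-8); B at (east=-8, north=-12).
  A is 3 units northeast of B: delta (east=+3, north=+3); A at (east=-5, north=-9).
Therefore A relative to F: (east=-5, north=-9).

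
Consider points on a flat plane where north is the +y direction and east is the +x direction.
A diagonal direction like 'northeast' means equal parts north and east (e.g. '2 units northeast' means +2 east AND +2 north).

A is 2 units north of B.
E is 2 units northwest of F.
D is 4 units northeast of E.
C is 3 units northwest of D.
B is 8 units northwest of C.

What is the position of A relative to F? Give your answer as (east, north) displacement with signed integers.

Answer: A is at (east=-9, north=19) relative to F.

Derivation:
Place F at the origin (east=0, north=0).
  E is 2 units northwest of F: delta (east=-2, north=+2); E at (east=-2, north=2).
  D is 4 units northeast of E: delta (east=+4, north=+4); D at (east=2, north=6).
  C is 3 units northwest of D: delta (east=-3, north=+3); C at (east=-1, north=9).
  B is 8 units northwest of C: delta (east=-8, north=+8); B at (east=-9, north=17).
  A is 2 units north of B: delta (east=+0, north=+2); A at (east=-9, north=19).
Therefore A relative to F: (east=-9, north=19).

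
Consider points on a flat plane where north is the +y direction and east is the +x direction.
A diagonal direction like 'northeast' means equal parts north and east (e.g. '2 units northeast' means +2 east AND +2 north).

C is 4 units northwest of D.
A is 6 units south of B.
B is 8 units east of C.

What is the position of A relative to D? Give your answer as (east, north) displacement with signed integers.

Place D at the origin (east=0, north=0).
  C is 4 units northwest of D: delta (east=-4, north=+4); C at (east=-4, north=4).
  B is 8 units east of C: delta (east=+8, north=+0); B at (east=4, north=4).
  A is 6 units south of B: delta (east=+0, north=-6); A at (east=4, north=-2).
Therefore A relative to D: (east=4, north=-2).

Answer: A is at (east=4, north=-2) relative to D.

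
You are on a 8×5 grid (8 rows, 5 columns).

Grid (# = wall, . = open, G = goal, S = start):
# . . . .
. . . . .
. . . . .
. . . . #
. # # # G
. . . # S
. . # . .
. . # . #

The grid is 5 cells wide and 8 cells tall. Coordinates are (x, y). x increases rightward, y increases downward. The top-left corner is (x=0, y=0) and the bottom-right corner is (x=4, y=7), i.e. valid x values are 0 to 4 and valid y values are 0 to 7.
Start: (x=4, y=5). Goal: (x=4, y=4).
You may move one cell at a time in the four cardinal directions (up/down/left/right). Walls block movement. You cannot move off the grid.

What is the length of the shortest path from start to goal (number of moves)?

Answer: Shortest path length: 1

Derivation:
BFS from (x=4, y=5) until reaching (x=4, y=4):
  Distance 0: (x=4, y=5)
  Distance 1: (x=4, y=4), (x=4, y=6)  <- goal reached here
One shortest path (1 moves): (x=4, y=5) -> (x=4, y=4)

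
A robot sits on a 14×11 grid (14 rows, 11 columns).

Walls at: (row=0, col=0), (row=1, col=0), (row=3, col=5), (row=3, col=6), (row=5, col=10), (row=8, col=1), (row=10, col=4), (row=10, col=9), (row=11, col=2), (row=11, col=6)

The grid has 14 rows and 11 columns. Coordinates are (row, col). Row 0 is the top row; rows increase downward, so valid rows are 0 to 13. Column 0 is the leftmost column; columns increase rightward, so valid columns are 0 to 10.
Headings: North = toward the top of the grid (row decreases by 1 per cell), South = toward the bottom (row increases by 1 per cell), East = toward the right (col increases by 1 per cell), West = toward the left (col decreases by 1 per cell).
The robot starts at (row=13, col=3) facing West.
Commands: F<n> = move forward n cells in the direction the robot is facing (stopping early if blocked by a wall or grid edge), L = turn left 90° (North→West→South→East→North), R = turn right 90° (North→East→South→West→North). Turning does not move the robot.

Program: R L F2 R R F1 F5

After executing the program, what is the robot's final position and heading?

Answer: Final position: (row=13, col=7), facing East

Derivation:
Start: (row=13, col=3), facing West
  R: turn right, now facing North
  L: turn left, now facing West
  F2: move forward 2, now at (row=13, col=1)
  R: turn right, now facing North
  R: turn right, now facing East
  F1: move forward 1, now at (row=13, col=2)
  F5: move forward 5, now at (row=13, col=7)
Final: (row=13, col=7), facing East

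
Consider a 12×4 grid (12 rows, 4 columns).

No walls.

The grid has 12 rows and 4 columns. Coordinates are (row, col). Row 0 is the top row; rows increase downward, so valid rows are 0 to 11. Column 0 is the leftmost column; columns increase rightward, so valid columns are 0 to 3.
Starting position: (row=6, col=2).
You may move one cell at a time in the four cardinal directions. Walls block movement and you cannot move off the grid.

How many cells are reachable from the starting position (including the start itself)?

Answer: Reachable cells: 48

Derivation:
BFS flood-fill from (row=6, col=2):
  Distance 0: (row=6, col=2)
  Distance 1: (row=5, col=2), (row=6, col=1), (row=6, col=3), (row=7, col=2)
  Distance 2: (row=4, col=2), (row=5, col=1), (row=5, col=3), (row=6, col=0), (row=7, col=1), (row=7, col=3), (row=8, col=2)
  Distance 3: (row=3, col=2), (row=4, col=1), (row=4, col=3), (row=5, col=0), (row=7, col=0), (row=8, col=1), (row=8, col=3), (row=9, col=2)
  Distance 4: (row=2, col=2), (row=3, col=1), (row=3, col=3), (row=4, col=0), (row=8, col=0), (row=9, col=1), (row=9, col=3), (row=10, col=2)
  Distance 5: (row=1, col=2), (row=2, col=1), (row=2, col=3), (row=3, col=0), (row=9, col=0), (row=10, col=1), (row=10, col=3), (row=11, col=2)
  Distance 6: (row=0, col=2), (row=1, col=1), (row=1, col=3), (row=2, col=0), (row=10, col=0), (row=11, col=1), (row=11, col=3)
  Distance 7: (row=0, col=1), (row=0, col=3), (row=1, col=0), (row=11, col=0)
  Distance 8: (row=0, col=0)
Total reachable: 48 (grid has 48 open cells total)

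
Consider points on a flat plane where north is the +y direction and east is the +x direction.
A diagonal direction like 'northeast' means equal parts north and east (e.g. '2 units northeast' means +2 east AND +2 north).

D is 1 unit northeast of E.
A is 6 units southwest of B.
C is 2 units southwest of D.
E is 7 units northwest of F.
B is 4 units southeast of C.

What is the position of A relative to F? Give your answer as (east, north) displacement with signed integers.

Answer: A is at (east=-10, north=-4) relative to F.

Derivation:
Place F at the origin (east=0, north=0).
  E is 7 units northwest of F: delta (east=-7, north=+7); E at (east=-7, north=7).
  D is 1 unit northeast of E: delta (east=+1, north=+1); D at (east=-6, north=8).
  C is 2 units southwest of D: delta (east=-2, north=-2); C at (east=-8, north=6).
  B is 4 units southeast of C: delta (east=+4, north=-4); B at (east=-4, north=2).
  A is 6 units southwest of B: delta (east=-6, north=-6); A at (east=-10, north=-4).
Therefore A relative to F: (east=-10, north=-4).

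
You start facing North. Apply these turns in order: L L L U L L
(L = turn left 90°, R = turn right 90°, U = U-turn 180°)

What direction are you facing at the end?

Answer: Final heading: East

Derivation:
Start: North
  L (left (90° counter-clockwise)) -> West
  L (left (90° counter-clockwise)) -> South
  L (left (90° counter-clockwise)) -> East
  U (U-turn (180°)) -> West
  L (left (90° counter-clockwise)) -> South
  L (left (90° counter-clockwise)) -> East
Final: East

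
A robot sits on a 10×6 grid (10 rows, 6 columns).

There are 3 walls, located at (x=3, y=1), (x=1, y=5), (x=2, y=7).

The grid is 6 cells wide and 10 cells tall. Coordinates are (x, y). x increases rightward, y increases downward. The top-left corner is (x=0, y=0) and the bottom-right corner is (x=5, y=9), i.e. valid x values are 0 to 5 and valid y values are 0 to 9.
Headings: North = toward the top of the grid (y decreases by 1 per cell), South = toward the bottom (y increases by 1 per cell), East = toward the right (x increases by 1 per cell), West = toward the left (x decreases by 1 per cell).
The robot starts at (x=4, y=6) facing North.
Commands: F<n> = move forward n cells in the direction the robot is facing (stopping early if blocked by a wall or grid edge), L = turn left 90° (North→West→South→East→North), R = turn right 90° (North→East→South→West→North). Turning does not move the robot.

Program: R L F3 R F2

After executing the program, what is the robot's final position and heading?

Answer: Final position: (x=5, y=3), facing East

Derivation:
Start: (x=4, y=6), facing North
  R: turn right, now facing East
  L: turn left, now facing North
  F3: move forward 3, now at (x=4, y=3)
  R: turn right, now facing East
  F2: move forward 1/2 (blocked), now at (x=5, y=3)
Final: (x=5, y=3), facing East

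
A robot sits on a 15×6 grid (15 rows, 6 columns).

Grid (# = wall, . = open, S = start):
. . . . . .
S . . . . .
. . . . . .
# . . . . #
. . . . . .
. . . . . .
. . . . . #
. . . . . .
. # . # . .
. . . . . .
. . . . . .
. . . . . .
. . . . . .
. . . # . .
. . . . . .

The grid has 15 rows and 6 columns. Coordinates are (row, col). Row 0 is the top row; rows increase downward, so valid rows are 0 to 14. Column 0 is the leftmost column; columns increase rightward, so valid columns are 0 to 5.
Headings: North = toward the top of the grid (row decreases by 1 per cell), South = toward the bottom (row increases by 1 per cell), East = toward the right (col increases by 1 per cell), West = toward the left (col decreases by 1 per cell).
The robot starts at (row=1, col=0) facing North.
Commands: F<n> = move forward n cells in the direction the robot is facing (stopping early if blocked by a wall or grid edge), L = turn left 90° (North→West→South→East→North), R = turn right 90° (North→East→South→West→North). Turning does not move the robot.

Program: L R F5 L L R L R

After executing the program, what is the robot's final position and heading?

Answer: Final position: (row=0, col=0), facing West

Derivation:
Start: (row=1, col=0), facing North
  L: turn left, now facing West
  R: turn right, now facing North
  F5: move forward 1/5 (blocked), now at (row=0, col=0)
  L: turn left, now facing West
  L: turn left, now facing South
  R: turn right, now facing West
  L: turn left, now facing South
  R: turn right, now facing West
Final: (row=0, col=0), facing West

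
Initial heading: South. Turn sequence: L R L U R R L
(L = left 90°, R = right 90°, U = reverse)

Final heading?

Answer: Final heading: North

Derivation:
Start: South
  L (left (90° counter-clockwise)) -> East
  R (right (90° clockwise)) -> South
  L (left (90° counter-clockwise)) -> East
  U (U-turn (180°)) -> West
  R (right (90° clockwise)) -> North
  R (right (90° clockwise)) -> East
  L (left (90° counter-clockwise)) -> North
Final: North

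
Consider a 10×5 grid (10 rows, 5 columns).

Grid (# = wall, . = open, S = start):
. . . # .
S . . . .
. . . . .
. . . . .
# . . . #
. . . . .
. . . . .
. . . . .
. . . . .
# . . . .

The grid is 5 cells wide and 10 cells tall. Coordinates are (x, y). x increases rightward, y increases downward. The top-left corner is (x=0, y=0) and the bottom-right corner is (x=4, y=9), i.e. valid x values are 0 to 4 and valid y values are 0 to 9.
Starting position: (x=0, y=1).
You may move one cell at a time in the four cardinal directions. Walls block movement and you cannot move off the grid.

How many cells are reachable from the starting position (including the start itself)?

BFS flood-fill from (x=0, y=1):
  Distance 0: (x=0, y=1)
  Distance 1: (x=0, y=0), (x=1, y=1), (x=0, y=2)
  Distance 2: (x=1, y=0), (x=2, y=1), (x=1, y=2), (x=0, y=3)
  Distance 3: (x=2, y=0), (x=3, y=1), (x=2, y=2), (x=1, y=3)
  Distance 4: (x=4, y=1), (x=3, y=2), (x=2, y=3), (x=1, y=4)
  Distance 5: (x=4, y=0), (x=4, y=2), (x=3, y=3), (x=2, y=4), (x=1, y=5)
  Distance 6: (x=4, y=3), (x=3, y=4), (x=0, y=5), (x=2, y=5), (x=1, y=6)
  Distance 7: (x=3, y=5), (x=0, y=6), (x=2, y=6), (x=1, y=7)
  Distance 8: (x=4, y=5), (x=3, y=6), (x=0, y=7), (x=2, y=7), (x=1, y=8)
  Distance 9: (x=4, y=6), (x=3, y=7), (x=0, y=8), (x=2, y=8), (x=1, y=9)
  Distance 10: (x=4, y=7), (x=3, y=8), (x=2, y=9)
  Distance 11: (x=4, y=8), (x=3, y=9)
  Distance 12: (x=4, y=9)
Total reachable: 46 (grid has 46 open cells total)

Answer: Reachable cells: 46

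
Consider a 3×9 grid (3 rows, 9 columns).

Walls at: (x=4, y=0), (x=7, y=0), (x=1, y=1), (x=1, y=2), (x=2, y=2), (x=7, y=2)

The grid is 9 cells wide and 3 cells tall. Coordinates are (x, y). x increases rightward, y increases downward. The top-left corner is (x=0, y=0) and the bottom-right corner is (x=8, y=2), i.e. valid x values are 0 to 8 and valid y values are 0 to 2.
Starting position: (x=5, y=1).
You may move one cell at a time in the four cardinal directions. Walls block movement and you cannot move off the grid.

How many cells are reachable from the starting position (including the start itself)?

Answer: Reachable cells: 21

Derivation:
BFS flood-fill from (x=5, y=1):
  Distance 0: (x=5, y=1)
  Distance 1: (x=5, y=0), (x=4, y=1), (x=6, y=1), (x=5, y=2)
  Distance 2: (x=6, y=0), (x=3, y=1), (x=7, y=1), (x=4, y=2), (x=6, y=2)
  Distance 3: (x=3, y=0), (x=2, y=1), (x=8, y=1), (x=3, y=2)
  Distance 4: (x=2, y=0), (x=8, y=0), (x=8, y=2)
  Distance 5: (x=1, y=0)
  Distance 6: (x=0, y=0)
  Distance 7: (x=0, y=1)
  Distance 8: (x=0, y=2)
Total reachable: 21 (grid has 21 open cells total)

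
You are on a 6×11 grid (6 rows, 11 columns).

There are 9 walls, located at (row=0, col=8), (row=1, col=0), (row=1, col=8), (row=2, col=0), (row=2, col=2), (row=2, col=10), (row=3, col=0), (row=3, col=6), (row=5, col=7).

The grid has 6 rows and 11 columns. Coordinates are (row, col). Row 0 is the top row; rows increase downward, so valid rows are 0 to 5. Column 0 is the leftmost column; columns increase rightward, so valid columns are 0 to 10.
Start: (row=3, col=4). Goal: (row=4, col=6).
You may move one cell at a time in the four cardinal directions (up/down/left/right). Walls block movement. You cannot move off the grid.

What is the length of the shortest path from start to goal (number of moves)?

Answer: Shortest path length: 3

Derivation:
BFS from (row=3, col=4) until reaching (row=4, col=6):
  Distance 0: (row=3, col=4)
  Distance 1: (row=2, col=4), (row=3, col=3), (row=3, col=5), (row=4, col=4)
  Distance 2: (row=1, col=4), (row=2, col=3), (row=2, col=5), (row=3, col=2), (row=4, col=3), (row=4, col=5), (row=5, col=4)
  Distance 3: (row=0, col=4), (row=1, col=3), (row=1, col=5), (row=2, col=6), (row=3, col=1), (row=4, col=2), (row=4, col=6), (row=5, col=3), (row=5, col=5)  <- goal reached here
One shortest path (3 moves): (row=3, col=4) -> (row=3, col=5) -> (row=4, col=5) -> (row=4, col=6)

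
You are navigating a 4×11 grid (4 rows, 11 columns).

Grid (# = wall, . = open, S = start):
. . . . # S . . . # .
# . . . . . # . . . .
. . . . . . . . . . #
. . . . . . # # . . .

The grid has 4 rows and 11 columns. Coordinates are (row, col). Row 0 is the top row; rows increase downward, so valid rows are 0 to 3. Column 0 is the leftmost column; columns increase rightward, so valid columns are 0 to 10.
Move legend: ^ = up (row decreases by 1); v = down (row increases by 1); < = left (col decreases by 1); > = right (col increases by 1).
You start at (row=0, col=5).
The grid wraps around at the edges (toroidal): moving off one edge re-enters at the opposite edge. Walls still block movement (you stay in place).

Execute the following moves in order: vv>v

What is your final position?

Start: (row=0, col=5)
  v (down): (row=0, col=5) -> (row=1, col=5)
  v (down): (row=1, col=5) -> (row=2, col=5)
  > (right): (row=2, col=5) -> (row=2, col=6)
  v (down): blocked, stay at (row=2, col=6)
Final: (row=2, col=6)

Answer: Final position: (row=2, col=6)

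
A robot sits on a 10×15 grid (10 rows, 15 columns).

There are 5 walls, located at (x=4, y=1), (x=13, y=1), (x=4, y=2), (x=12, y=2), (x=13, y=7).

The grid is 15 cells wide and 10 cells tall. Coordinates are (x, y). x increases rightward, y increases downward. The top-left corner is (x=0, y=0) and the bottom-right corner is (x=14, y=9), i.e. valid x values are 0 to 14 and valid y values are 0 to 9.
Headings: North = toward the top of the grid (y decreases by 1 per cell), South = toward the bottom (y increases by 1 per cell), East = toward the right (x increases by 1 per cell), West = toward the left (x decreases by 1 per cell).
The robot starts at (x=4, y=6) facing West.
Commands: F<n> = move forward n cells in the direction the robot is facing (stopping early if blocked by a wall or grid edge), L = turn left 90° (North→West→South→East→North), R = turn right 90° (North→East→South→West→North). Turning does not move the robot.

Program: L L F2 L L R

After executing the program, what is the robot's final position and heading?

Answer: Final position: (x=6, y=6), facing North

Derivation:
Start: (x=4, y=6), facing West
  L: turn left, now facing South
  L: turn left, now facing East
  F2: move forward 2, now at (x=6, y=6)
  L: turn left, now facing North
  L: turn left, now facing West
  R: turn right, now facing North
Final: (x=6, y=6), facing North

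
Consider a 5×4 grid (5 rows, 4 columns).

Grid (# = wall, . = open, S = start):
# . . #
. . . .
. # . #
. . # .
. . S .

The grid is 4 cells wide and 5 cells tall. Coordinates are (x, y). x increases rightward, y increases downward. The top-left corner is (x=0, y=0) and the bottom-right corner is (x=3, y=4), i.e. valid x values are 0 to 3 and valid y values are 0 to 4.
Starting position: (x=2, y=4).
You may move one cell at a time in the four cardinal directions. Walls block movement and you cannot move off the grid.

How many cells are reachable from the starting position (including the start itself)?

Answer: Reachable cells: 15

Derivation:
BFS flood-fill from (x=2, y=4):
  Distance 0: (x=2, y=4)
  Distance 1: (x=1, y=4), (x=3, y=4)
  Distance 2: (x=1, y=3), (x=3, y=3), (x=0, y=4)
  Distance 3: (x=0, y=3)
  Distance 4: (x=0, y=2)
  Distance 5: (x=0, y=1)
  Distance 6: (x=1, y=1)
  Distance 7: (x=1, y=0), (x=2, y=1)
  Distance 8: (x=2, y=0), (x=3, y=1), (x=2, y=2)
Total reachable: 15 (grid has 15 open cells total)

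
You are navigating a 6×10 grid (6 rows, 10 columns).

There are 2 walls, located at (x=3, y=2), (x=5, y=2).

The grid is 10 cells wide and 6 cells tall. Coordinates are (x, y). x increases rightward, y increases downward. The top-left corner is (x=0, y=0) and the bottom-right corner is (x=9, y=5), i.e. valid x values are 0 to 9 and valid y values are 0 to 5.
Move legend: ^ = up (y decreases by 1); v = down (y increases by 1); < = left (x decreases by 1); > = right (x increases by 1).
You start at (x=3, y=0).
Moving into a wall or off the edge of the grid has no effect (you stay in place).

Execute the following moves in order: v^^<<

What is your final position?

Start: (x=3, y=0)
  v (down): (x=3, y=0) -> (x=3, y=1)
  ^ (up): (x=3, y=1) -> (x=3, y=0)
  ^ (up): blocked, stay at (x=3, y=0)
  < (left): (x=3, y=0) -> (x=2, y=0)
  < (left): (x=2, y=0) -> (x=1, y=0)
Final: (x=1, y=0)

Answer: Final position: (x=1, y=0)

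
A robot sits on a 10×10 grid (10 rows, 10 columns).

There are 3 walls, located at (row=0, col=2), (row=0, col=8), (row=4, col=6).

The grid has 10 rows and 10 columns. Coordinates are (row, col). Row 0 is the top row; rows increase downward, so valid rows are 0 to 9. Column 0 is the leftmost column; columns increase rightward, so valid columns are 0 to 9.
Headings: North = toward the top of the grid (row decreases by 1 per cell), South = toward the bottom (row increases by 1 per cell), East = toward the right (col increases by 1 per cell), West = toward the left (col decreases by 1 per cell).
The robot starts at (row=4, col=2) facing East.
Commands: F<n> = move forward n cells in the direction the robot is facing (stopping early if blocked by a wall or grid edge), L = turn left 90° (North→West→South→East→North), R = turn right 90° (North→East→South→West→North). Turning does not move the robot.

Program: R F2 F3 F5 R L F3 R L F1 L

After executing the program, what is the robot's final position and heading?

Answer: Final position: (row=9, col=2), facing East

Derivation:
Start: (row=4, col=2), facing East
  R: turn right, now facing South
  F2: move forward 2, now at (row=6, col=2)
  F3: move forward 3, now at (row=9, col=2)
  F5: move forward 0/5 (blocked), now at (row=9, col=2)
  R: turn right, now facing West
  L: turn left, now facing South
  F3: move forward 0/3 (blocked), now at (row=9, col=2)
  R: turn right, now facing West
  L: turn left, now facing South
  F1: move forward 0/1 (blocked), now at (row=9, col=2)
  L: turn left, now facing East
Final: (row=9, col=2), facing East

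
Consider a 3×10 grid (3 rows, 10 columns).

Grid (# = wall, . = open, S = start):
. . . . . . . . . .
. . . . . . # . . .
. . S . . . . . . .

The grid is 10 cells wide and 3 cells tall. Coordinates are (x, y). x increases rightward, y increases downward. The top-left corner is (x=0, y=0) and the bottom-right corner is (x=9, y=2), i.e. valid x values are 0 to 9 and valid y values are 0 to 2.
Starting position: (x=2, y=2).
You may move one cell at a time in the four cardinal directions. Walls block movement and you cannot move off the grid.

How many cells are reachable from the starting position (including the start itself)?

Answer: Reachable cells: 29

Derivation:
BFS flood-fill from (x=2, y=2):
  Distance 0: (x=2, y=2)
  Distance 1: (x=2, y=1), (x=1, y=2), (x=3, y=2)
  Distance 2: (x=2, y=0), (x=1, y=1), (x=3, y=1), (x=0, y=2), (x=4, y=2)
  Distance 3: (x=1, y=0), (x=3, y=0), (x=0, y=1), (x=4, y=1), (x=5, y=2)
  Distance 4: (x=0, y=0), (x=4, y=0), (x=5, y=1), (x=6, y=2)
  Distance 5: (x=5, y=0), (x=7, y=2)
  Distance 6: (x=6, y=0), (x=7, y=1), (x=8, y=2)
  Distance 7: (x=7, y=0), (x=8, y=1), (x=9, y=2)
  Distance 8: (x=8, y=0), (x=9, y=1)
  Distance 9: (x=9, y=0)
Total reachable: 29 (grid has 29 open cells total)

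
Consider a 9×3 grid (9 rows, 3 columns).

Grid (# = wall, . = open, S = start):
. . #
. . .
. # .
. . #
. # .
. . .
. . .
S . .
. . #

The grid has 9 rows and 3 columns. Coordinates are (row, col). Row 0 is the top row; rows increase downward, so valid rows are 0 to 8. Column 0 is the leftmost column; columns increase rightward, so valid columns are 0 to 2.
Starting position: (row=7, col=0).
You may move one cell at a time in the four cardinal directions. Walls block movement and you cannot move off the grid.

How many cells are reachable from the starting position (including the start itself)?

BFS flood-fill from (row=7, col=0):
  Distance 0: (row=7, col=0)
  Distance 1: (row=6, col=0), (row=7, col=1), (row=8, col=0)
  Distance 2: (row=5, col=0), (row=6, col=1), (row=7, col=2), (row=8, col=1)
  Distance 3: (row=4, col=0), (row=5, col=1), (row=6, col=2)
  Distance 4: (row=3, col=0), (row=5, col=2)
  Distance 5: (row=2, col=0), (row=3, col=1), (row=4, col=2)
  Distance 6: (row=1, col=0)
  Distance 7: (row=0, col=0), (row=1, col=1)
  Distance 8: (row=0, col=1), (row=1, col=2)
  Distance 9: (row=2, col=2)
Total reachable: 22 (grid has 22 open cells total)

Answer: Reachable cells: 22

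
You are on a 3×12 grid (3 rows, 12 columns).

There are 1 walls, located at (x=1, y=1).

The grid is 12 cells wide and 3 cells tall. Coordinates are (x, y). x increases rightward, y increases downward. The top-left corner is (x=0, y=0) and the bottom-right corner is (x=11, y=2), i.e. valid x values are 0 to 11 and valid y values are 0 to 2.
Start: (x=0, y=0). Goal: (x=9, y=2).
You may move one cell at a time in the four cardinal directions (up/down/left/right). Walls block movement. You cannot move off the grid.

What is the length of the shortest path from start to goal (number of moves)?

Answer: Shortest path length: 11

Derivation:
BFS from (x=0, y=0) until reaching (x=9, y=2):
  Distance 0: (x=0, y=0)
  Distance 1: (x=1, y=0), (x=0, y=1)
  Distance 2: (x=2, y=0), (x=0, y=2)
  Distance 3: (x=3, y=0), (x=2, y=1), (x=1, y=2)
  Distance 4: (x=4, y=0), (x=3, y=1), (x=2, y=2)
  Distance 5: (x=5, y=0), (x=4, y=1), (x=3, y=2)
  Distance 6: (x=6, y=0), (x=5, y=1), (x=4, y=2)
  Distance 7: (x=7, y=0), (x=6, y=1), (x=5, y=2)
  Distance 8: (x=8, y=0), (x=7, y=1), (x=6, y=2)
  Distance 9: (x=9, y=0), (x=8, y=1), (x=7, y=2)
  Distance 10: (x=10, y=0), (x=9, y=1), (x=8, y=2)
  Distance 11: (x=11, y=0), (x=10, y=1), (x=9, y=2)  <- goal reached here
One shortest path (11 moves): (x=0, y=0) -> (x=1, y=0) -> (x=2, y=0) -> (x=3, y=0) -> (x=4, y=0) -> (x=5, y=0) -> (x=6, y=0) -> (x=7, y=0) -> (x=8, y=0) -> (x=9, y=0) -> (x=9, y=1) -> (x=9, y=2)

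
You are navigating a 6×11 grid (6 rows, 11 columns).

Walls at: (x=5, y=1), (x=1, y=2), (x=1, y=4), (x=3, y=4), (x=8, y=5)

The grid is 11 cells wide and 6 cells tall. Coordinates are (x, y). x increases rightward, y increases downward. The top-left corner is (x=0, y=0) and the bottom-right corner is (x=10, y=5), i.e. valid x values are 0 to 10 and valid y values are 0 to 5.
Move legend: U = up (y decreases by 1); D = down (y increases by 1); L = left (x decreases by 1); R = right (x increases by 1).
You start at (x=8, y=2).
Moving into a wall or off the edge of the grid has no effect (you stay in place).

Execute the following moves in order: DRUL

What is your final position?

Answer: Final position: (x=8, y=2)

Derivation:
Start: (x=8, y=2)
  D (down): (x=8, y=2) -> (x=8, y=3)
  R (right): (x=8, y=3) -> (x=9, y=3)
  U (up): (x=9, y=3) -> (x=9, y=2)
  L (left): (x=9, y=2) -> (x=8, y=2)
Final: (x=8, y=2)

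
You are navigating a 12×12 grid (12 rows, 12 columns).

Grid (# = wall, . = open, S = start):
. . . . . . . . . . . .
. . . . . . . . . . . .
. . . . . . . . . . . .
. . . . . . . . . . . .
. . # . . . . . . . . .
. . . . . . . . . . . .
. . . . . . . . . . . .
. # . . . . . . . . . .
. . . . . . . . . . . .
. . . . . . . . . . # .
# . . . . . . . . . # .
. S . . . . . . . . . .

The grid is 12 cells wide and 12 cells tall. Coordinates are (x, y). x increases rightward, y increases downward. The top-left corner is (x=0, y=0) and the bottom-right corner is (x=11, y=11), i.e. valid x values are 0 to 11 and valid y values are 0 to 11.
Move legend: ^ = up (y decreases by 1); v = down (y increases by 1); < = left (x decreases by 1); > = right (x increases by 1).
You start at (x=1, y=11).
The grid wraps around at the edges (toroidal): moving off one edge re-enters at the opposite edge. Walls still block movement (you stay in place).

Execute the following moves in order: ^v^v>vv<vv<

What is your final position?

Answer: Final position: (x=0, y=3)

Derivation:
Start: (x=1, y=11)
  ^ (up): (x=1, y=11) -> (x=1, y=10)
  v (down): (x=1, y=10) -> (x=1, y=11)
  ^ (up): (x=1, y=11) -> (x=1, y=10)
  v (down): (x=1, y=10) -> (x=1, y=11)
  > (right): (x=1, y=11) -> (x=2, y=11)
  v (down): (x=2, y=11) -> (x=2, y=0)
  v (down): (x=2, y=0) -> (x=2, y=1)
  < (left): (x=2, y=1) -> (x=1, y=1)
  v (down): (x=1, y=1) -> (x=1, y=2)
  v (down): (x=1, y=2) -> (x=1, y=3)
  < (left): (x=1, y=3) -> (x=0, y=3)
Final: (x=0, y=3)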